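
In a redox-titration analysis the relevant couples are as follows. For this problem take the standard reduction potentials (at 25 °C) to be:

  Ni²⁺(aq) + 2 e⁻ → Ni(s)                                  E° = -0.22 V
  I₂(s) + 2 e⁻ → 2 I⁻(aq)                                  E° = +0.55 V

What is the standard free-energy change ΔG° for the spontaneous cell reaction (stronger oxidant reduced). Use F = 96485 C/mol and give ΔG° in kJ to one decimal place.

-148.6 kJ

I₂/I⁻ (E° = +0.55 V) is the cathode; Ni²⁺/Ni (E° = -0.22 V) is the anode, so E°cell = +0.77 V.
Balancing electrons gives n = 2 (lcm of 2 and 2).
ΔG° = −nFE° = −(2)(96485)(+0.77) = -148,587 J = -148.6 kJ.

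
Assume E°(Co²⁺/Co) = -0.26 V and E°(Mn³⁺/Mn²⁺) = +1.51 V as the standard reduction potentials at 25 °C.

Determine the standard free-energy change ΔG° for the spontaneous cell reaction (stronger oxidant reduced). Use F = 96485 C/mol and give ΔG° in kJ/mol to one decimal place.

Mn³⁺/Mn²⁺ (E° = +1.51 V) is the cathode; Co²⁺/Co (E° = -0.26 V) is the anode, so E°cell = +1.77 V.
Balancing electrons gives n = 2 (lcm of 1 and 2).
ΔG° = −nFE° = −(2)(96485)(+1.77) = -341,557 J = -341.6 kJ/mol.

-341.6 kJ/mol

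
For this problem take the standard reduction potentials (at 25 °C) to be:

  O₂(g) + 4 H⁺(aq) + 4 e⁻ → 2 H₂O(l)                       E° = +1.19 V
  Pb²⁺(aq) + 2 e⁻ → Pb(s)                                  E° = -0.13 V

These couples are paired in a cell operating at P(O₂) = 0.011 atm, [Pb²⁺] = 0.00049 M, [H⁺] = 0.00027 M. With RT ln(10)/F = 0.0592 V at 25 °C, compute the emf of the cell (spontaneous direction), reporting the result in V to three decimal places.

+1.178 V

O₂/H₂O is the cathode (higher E°), Pb²⁺/Pb the anode: E°cell = +1.19 − (-0.13) = +1.32 V, n = 4.
Overall: O₂(g) + 4 H⁺(aq) + 2 Pb(s) → 2 H₂O(l) + 2 Pb²⁺(aq)
Q = [Pb²⁺]^2 / (P(O₂)·[H⁺]^4); log Q = 9.614.
E = E° − (0.0592/n) log Q = +1.32 − (0.0592/4)(9.614) = +1.178 V.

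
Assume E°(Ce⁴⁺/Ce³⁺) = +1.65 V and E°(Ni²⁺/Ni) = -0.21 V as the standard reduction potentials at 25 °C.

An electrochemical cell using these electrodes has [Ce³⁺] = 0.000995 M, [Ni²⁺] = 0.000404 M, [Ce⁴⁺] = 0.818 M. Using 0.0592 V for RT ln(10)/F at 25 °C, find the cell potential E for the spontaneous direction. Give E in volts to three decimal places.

+2.133 V

Ce⁴⁺/Ce³⁺ is the cathode (higher E°), Ni²⁺/Ni the anode: E°cell = +1.65 − (-0.21) = +1.86 V, n = 2.
Overall: 2 Ce⁴⁺(aq) + Ni(s) → 2 Ce³⁺(aq) + Ni²⁺(aq)
Q = [Ce³⁺]^2·[Ni²⁺] / ([Ce⁴⁺]^2); log Q = -9.223.
E = E° − (0.0592/n) log Q = +1.86 − (0.0592/2)(-9.223) = +2.133 V.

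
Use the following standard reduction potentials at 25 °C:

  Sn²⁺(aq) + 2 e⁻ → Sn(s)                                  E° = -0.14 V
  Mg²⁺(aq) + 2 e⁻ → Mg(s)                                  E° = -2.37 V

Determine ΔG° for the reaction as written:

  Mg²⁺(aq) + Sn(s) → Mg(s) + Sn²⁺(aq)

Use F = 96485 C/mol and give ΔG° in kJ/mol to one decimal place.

+430.3 kJ/mol

As written, Mg²⁺/Mg is reduced (cathode) and Sn²⁺/Sn is oxidised (anode), so E°cell = (-2.37) − (-0.14) = -2.23 V.
Balancing electrons gives n = 2.
ΔG° = −nFE° = −(2)(96485)(-2.23) = 430,323 J = +430.3 kJ/mol.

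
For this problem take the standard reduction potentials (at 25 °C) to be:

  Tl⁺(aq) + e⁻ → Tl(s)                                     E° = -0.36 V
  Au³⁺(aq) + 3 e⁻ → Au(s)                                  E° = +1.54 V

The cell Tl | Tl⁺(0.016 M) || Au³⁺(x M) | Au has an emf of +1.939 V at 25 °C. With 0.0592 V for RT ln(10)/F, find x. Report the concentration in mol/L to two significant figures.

0.00039 M

Au³⁺/Au is the cathode, Tl⁺/Tl the anode: E°cell = +1.90 V, n = 3.
Overall reaction: Au³⁺(aq) + 3 Tl(s) → Au(s) + 3 Tl⁺(aq); Q = [Tl⁺]^3/[Au³⁺]^1.
From E = E° − (0.0592/n) log Q: log Q = (E° − E)·n/0.0592 = (+1.90 − (+1.939))·3/0.0592 = -1.9764.
So 1·log[Au³⁺] = 3·log(0.016) − log Q = -5.3876 − (-1.9764) = -3.4112; [Au³⁺] = 10^(-3.4112) ≈ 0.00039 M.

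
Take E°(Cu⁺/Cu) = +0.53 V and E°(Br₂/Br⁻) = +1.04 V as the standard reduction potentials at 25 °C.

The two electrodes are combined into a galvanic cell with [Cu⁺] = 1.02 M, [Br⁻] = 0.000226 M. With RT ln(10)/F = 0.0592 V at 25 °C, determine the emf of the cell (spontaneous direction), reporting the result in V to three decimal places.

+0.725 V

Br₂/Br⁻ is the cathode (higher E°), Cu⁺/Cu the anode: E°cell = +1.04 − (+0.53) = +0.51 V, n = 2.
Overall: Br₂(l) + 2 Cu(s) → 2 Br⁻(aq) + 2 Cu⁺(aq)
Q = [Br⁻]^2·[Cu⁺]^2; log Q = -7.275.
E = E° − (0.0592/n) log Q = +0.51 − (0.0592/2)(-7.275) = +0.725 V.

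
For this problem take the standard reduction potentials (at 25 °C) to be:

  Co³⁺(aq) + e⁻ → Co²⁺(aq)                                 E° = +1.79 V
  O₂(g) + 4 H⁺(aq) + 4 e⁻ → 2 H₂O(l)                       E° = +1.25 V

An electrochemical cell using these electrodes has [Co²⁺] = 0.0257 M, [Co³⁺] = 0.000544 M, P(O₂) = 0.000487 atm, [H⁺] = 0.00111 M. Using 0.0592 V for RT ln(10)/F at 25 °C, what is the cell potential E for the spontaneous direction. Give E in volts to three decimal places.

Co³⁺/Co²⁺ is the cathode (higher E°), O₂/H₂O the anode: E°cell = +1.79 − (+1.25) = +0.54 V, n = 4.
Overall: 4 Co³⁺(aq) + 2 H₂O(l) → 4 Co²⁺(aq) + O₂(g) + 4 H⁺(aq)
Q = [Co²⁺]^4·P(O₂)·[H⁺]^4 / ([Co³⁺]^4); log Q = -8.434.
E = E° − (0.0592/n) log Q = +0.54 − (0.0592/4)(-8.434) = +0.665 V.

+0.665 V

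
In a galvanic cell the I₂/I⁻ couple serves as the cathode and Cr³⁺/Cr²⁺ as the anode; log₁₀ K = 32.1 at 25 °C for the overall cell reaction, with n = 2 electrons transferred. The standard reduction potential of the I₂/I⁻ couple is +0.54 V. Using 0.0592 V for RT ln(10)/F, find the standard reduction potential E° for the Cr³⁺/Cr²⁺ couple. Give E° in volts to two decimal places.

E°cell = (0.0592/n)·log K = (0.0592/2)(32.1) = +0.950 V.
Since I₂/I⁻ is the cathode and Cr³⁺/Cr²⁺ the anode, E°cell = E°(I₂/I⁻) − E°(Cr³⁺/Cr²⁺).
So E°(Cr³⁺/Cr²⁺) = E°(I₂/I⁻) − E°cell = (+0.54) − (+0.950) = -0.41 V.

-0.41 V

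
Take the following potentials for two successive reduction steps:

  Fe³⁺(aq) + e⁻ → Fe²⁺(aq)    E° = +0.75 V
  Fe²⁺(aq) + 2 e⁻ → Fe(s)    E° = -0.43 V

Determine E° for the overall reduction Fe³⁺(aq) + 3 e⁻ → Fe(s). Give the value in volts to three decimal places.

-0.037 V

Since ΔG° = −nFE° is additive over sequential reductions, n₃E°₃ = n₁E°₁ + n₂E°₂.
E°₃ = (1×+0.75 + 2×-0.43) / 3 = (-0.110) / 3 = -0.037 V.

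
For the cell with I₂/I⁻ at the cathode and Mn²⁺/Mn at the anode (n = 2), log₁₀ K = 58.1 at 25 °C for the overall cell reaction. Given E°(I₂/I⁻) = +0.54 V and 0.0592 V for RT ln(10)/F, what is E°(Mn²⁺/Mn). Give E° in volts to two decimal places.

E°cell = (0.0592/n)·log K = (0.0592/2)(58.1) = +1.720 V.
Since I₂/I⁻ is the cathode and Mn²⁺/Mn the anode, E°cell = E°(I₂/I⁻) − E°(Mn²⁺/Mn).
So E°(Mn²⁺/Mn) = E°(I₂/I⁻) − E°cell = (+0.54) − (+1.720) = -1.18 V.

-1.18 V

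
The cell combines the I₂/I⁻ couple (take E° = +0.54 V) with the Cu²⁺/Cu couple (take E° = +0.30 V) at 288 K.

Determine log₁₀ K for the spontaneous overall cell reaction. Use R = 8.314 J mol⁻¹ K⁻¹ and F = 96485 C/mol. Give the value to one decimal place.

Cathode: I₂/I⁻; anode: Cu²⁺/Cu. E°cell = (+0.54) − (+0.30) = +0.24 V, with n = 2.
ΔG° = −nFE° = −RT ln K, so ln K = nFE°/(RT) = (2)(96485)(+0.24) / ((8.314)(288)) = 19.342.
log₁₀ K = 19.342 / ln 10 = 8.4.

8.4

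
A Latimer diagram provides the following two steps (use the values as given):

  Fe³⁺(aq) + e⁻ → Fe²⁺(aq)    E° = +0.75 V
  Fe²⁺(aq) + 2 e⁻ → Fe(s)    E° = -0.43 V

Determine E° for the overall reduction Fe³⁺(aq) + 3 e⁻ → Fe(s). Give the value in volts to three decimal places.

-0.037 V

Adding the free-energy changes (−nFE°) of the two steps gives −n₃FE°₃ = −n₁FE°₁ − n₂FE°₂.
E°₃ = (1×+0.75 + 2×-0.43) / 3 = (-0.110) / 3 = -0.037 V.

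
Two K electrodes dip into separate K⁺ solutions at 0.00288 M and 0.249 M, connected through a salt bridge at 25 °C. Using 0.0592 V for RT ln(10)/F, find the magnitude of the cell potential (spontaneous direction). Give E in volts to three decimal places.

+0.115 V

For a concentration cell E°cell = 0. The 0.249 M side is the cathode (reduction is favoured where [K⁺] is higher).
With n = 1, E = −(0.0592/1) log([K⁺]ₐₙ/[K⁺]꜀ₐₜ) = −(0.0592/1) log(0.00288/0.249) = −(0.0592/1)(-1.937) = +0.115 V.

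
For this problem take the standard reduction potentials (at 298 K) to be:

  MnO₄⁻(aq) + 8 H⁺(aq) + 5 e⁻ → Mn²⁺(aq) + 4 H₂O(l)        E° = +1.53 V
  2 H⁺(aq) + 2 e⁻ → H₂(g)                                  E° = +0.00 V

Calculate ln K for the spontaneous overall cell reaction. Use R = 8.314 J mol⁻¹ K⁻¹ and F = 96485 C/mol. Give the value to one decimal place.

595.8

Cathode: MnO₄⁻/Mn²⁺; anode: H⁺/H₂. E°cell = (+1.53) − (+0.00) = +1.53 V, with n = 10.
ΔG° = −nFE° = −RT ln K, so ln K = nFE°/(RT) = (10)(96485)(+1.53) / ((8.314)(298)) = 595.834.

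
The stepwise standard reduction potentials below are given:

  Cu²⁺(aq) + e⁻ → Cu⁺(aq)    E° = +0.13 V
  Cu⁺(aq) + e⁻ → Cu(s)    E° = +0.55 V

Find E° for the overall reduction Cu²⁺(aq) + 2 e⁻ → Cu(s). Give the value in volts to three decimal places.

+0.340 V

Since ΔG° = −nFE° is additive over sequential reductions, n₃E°₃ = n₁E°₁ + n₂E°₂.
E°₃ = (1×+0.13 + 1×+0.55) / 2 = (+0.680) / 2 = +0.340 V.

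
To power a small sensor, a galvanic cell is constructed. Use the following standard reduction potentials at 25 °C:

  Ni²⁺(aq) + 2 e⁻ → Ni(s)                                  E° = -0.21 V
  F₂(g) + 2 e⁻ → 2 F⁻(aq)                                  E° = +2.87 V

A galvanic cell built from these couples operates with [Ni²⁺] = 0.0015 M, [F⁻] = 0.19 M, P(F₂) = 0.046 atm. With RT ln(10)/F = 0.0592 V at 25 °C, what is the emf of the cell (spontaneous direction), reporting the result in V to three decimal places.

+3.167 V

F₂/F⁻ is the cathode (higher E°), Ni²⁺/Ni the anode: E°cell = +2.87 − (-0.21) = +3.08 V, n = 2.
Overall: F₂(g) + Ni(s) → 2 F⁻(aq) + Ni²⁺(aq)
Q = [F⁻]^2·[Ni²⁺] / (P(F₂)); log Q = -2.929.
E = E° − (0.0592/n) log Q = +3.08 − (0.0592/2)(-2.929) = +3.167 V.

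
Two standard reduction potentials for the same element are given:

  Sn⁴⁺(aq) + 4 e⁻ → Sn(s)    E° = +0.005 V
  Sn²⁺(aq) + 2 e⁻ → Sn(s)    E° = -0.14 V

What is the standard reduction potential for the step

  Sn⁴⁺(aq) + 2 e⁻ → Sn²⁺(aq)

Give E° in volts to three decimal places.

+0.150 V

Sequential free energies add, so n₃E°₃ = n₁E°₁ + n₂E°₂.
With n₃ = 4, and the known step contributing 2×(-0.14) V, the unknown satisfies 2·E° = 4×(+0.005) − 2×(-0.14) = +0.300.
E° = +0.300 / 2 = +0.150 V.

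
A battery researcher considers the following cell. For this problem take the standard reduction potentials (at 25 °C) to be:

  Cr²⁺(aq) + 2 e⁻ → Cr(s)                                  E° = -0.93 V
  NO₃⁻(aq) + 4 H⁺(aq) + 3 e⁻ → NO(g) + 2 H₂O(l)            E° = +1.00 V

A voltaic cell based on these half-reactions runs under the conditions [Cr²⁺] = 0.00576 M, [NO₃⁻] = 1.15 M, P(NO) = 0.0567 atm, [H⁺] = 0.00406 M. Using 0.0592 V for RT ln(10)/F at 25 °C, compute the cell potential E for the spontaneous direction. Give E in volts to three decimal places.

NO₃⁻/NO is the cathode (higher E°), Cr²⁺/Cr the anode: E°cell = +1.00 − (-0.93) = +1.93 V, n = 6.
Overall: 2 NO₃⁻(aq) + 8 H⁺(aq) + 3 Cr(s) → 2 NO(g) + 4 H₂O(l) + 3 Cr²⁺(aq)
Q = P(NO)^2·[Cr²⁺]^3 / ([NO₃⁻]^2·[H⁺]^8); log Q = 9.799.
E = E° − (0.0592/n) log Q = +1.93 − (0.0592/6)(9.799) = +1.833 V.

+1.833 V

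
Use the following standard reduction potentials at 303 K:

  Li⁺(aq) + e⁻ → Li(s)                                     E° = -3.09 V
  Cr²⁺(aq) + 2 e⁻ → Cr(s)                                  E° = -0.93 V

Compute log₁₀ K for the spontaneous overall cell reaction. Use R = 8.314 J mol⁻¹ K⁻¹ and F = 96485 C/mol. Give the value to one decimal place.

71.9

Cathode: Cr²⁺/Cr; anode: Li⁺/Li. E°cell = (-0.93) − (-3.09) = +2.16 V, with n = 2.
ΔG° = −nFE° = −RT ln K, so ln K = nFE°/(RT) = (2)(96485)(+2.16) / ((8.314)(303)) = 165.459.
log₁₀ K = 165.459 / ln 10 = 71.9.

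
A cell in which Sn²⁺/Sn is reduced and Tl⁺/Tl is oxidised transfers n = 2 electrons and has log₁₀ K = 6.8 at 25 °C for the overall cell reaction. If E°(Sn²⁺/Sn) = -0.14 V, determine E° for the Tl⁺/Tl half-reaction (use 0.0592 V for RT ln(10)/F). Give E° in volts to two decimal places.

E°cell = (0.0592/n)·log K = (0.0592/2)(6.8) = +0.201 V.
Since Sn²⁺/Sn is the cathode and Tl⁺/Tl the anode, E°cell = E°(Sn²⁺/Sn) − E°(Tl⁺/Tl).
So E°(Tl⁺/Tl) = E°(Sn²⁺/Sn) − E°cell = (-0.14) − (+0.201) = -0.34 V.

-0.34 V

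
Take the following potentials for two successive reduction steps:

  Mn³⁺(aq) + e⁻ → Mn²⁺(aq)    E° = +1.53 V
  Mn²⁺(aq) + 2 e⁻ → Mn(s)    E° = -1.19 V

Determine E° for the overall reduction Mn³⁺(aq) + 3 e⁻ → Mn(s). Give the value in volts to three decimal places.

Since ΔG° = −nFE° is additive over sequential reductions, n₃E°₃ = n₁E°₁ + n₂E°₂.
E°₃ = (1×+1.53 + 2×-1.19) / 3 = (-0.850) / 3 = -0.283 V.
Simply averaging or adding the two E° values would be wrong; the electron-weighted sum is required.

-0.283 V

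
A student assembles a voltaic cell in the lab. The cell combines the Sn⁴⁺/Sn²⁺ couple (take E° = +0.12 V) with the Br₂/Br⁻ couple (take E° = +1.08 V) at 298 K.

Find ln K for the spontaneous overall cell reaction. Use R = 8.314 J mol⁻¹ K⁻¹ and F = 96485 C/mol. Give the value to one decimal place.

74.8

Cathode: Br₂/Br⁻; anode: Sn⁴⁺/Sn²⁺. E°cell = (+1.08) − (+0.12) = +0.96 V, with n = 2.
ΔG° = −nFE° = −RT ln K, so ln K = nFE°/(RT) = (2)(96485)(+0.96) / ((8.314)(298)) = 74.771.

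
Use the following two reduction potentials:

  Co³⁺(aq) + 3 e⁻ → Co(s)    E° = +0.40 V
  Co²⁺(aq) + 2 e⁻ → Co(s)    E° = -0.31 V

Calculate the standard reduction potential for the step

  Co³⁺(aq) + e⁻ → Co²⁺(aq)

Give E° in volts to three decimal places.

Sequential free energies add, so n₃E°₃ = n₁E°₁ + n₂E°₂.
With n₃ = 3, and the known step contributing 2×(-0.31) V, the unknown satisfies 1·E° = 3×(+0.40) − 2×(-0.31) = +1.820.
E° = +1.820 / 1 = +1.820 V.

+1.820 V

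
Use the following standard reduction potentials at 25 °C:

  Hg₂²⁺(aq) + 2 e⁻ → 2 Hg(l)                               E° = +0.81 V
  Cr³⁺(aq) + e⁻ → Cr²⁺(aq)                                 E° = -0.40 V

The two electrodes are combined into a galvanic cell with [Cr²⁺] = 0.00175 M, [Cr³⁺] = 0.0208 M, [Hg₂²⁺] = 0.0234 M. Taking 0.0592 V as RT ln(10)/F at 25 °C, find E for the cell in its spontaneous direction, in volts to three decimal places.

+1.098 V

Hg₂²⁺/Hg is the cathode (higher E°), Cr³⁺/Cr²⁺ the anode: E°cell = +0.81 − (-0.40) = +1.21 V, n = 2.
Overall: Hg₂²⁺(aq) + 2 Cr²⁺(aq) → 2 Hg(l) + 2 Cr³⁺(aq)
Q = [Cr³⁺]^2 / ([Hg₂²⁺]·[Cr²⁺]^2); log Q = 3.781.
E = E° − (0.0592/n) log Q = +1.21 − (0.0592/2)(3.781) = +1.098 V.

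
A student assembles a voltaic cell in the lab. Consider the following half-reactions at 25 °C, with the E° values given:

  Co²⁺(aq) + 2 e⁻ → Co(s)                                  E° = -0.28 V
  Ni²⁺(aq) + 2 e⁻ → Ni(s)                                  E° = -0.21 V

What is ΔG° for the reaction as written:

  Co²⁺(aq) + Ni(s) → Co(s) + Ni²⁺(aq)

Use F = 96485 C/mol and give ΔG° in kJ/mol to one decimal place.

As written, Co²⁺/Co is reduced (cathode) and Ni²⁺/Ni is oxidised (anode), so E°cell = (-0.28) − (-0.21) = -0.07 V.
Balancing electrons gives n = 2.
ΔG° = −nFE° = −(2)(96485)(-0.07) = 13,508 J = +13.5 kJ/mol.

+13.5 kJ/mol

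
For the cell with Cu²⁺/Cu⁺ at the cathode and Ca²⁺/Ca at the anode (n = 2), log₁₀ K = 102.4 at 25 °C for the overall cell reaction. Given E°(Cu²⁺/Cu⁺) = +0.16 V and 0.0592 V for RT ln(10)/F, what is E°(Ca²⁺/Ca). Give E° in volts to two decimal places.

-2.87 V

E°cell = (0.0592/n)·log K = (0.0592/2)(102.4) = +3.031 V.
Since Cu²⁺/Cu⁺ is the cathode and Ca²⁺/Ca the anode, E°cell = E°(Cu²⁺/Cu⁺) − E°(Ca²⁺/Ca).
So E°(Ca²⁺/Ca) = E°(Cu²⁺/Cu⁺) − E°cell = (+0.16) − (+3.031) = -2.87 V.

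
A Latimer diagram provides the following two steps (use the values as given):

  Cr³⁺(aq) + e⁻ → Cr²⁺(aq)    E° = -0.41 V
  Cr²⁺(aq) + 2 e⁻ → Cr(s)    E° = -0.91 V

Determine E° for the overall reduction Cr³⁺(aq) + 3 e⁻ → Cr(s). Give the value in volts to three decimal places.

Adding the free-energy changes (−nFE°) of the two steps gives −n₃FE°₃ = −n₁FE°₁ − n₂FE°₂.
E°₃ = (1×-0.41 + 2×-0.91) / 3 = (-2.230) / 3 = -0.743 V.
Simply averaging or adding the two E° values would be wrong; the electron-weighted sum is required.

-0.743 V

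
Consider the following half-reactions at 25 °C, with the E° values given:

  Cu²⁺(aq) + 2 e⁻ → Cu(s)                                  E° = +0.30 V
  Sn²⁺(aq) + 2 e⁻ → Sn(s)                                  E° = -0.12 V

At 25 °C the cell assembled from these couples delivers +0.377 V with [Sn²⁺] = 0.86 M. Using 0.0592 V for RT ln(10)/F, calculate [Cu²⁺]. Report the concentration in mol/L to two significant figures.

0.030 M

Cu²⁺/Cu is the cathode, Sn²⁺/Sn the anode: E°cell = +0.42 V, n = 2.
Overall reaction: Cu²⁺(aq) + Sn(s) → Cu(s) + Sn²⁺(aq); Q = [Sn²⁺]^1/[Cu²⁺]^1.
From E = E° − (0.0592/n) log Q: log Q = (E° − E)·n/0.0592 = (+0.42 − (+0.377))·2/0.0592 = 1.4527.
So 1·log[Cu²⁺] = 1·log(0.86) − log Q = -0.0655 − (1.4527) = -1.5182; [Cu²⁺] = 10^(-1.5182) ≈ 0.030 M.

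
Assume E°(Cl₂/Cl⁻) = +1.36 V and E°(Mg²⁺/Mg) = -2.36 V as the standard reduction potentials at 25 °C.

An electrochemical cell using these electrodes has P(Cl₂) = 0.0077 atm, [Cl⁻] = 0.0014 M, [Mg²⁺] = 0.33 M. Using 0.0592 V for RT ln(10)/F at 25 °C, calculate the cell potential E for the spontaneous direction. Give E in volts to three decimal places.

Cl₂/Cl⁻ is the cathode (higher E°), Mg²⁺/Mg the anode: E°cell = +1.36 − (-2.36) = +3.72 V, n = 2.
Overall: Cl₂(g) + Mg(s) → 2 Cl⁻(aq) + Mg²⁺(aq)
Q = [Cl⁻]^2·[Mg²⁺] / (P(Cl₂)); log Q = -4.076.
E = E° − (0.0592/n) log Q = +3.72 − (0.0592/2)(-4.076) = +3.841 V.

+3.841 V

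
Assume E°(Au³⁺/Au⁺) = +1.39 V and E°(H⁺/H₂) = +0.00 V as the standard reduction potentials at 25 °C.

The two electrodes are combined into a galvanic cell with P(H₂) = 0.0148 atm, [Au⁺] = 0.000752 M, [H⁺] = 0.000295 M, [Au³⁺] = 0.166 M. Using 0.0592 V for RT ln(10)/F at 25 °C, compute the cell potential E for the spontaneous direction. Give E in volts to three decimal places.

Au³⁺/Au⁺ is the cathode (higher E°), H⁺/H₂ the anode: E°cell = +1.39 − (+0.00) = +1.39 V, n = 2.
Overall: Au³⁺(aq) + H₂(g) → Au⁺(aq) + 2 H⁺(aq)
Q = [Au⁺]·[H⁺]^2 / ([Au³⁺]·P(H₂)); log Q = -7.575.
E = E° − (0.0592/n) log Q = +1.39 − (0.0592/2)(-7.575) = +1.614 V.

+1.614 V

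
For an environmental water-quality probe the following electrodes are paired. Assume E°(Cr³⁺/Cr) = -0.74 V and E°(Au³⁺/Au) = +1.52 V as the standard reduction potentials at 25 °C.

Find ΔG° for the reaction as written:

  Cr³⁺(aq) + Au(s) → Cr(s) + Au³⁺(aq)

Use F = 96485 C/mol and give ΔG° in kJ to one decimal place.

As written, Cr³⁺/Cr is reduced (cathode) and Au³⁺/Au is oxidised (anode), so E°cell = (-0.74) − (+1.52) = -2.26 V.
Balancing electrons gives n = 3.
ΔG° = −nFE° = −(3)(96485)(-2.26) = 654,168 J = +654.2 kJ.

+654.2 kJ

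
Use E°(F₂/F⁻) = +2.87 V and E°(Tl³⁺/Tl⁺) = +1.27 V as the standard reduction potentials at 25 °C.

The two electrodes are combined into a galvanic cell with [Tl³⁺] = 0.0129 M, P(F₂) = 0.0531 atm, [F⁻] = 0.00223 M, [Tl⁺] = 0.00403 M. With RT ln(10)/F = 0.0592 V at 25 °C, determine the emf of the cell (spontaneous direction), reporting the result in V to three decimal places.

F₂/F⁻ is the cathode (higher E°), Tl³⁺/Tl⁺ the anode: E°cell = +2.87 − (+1.27) = +1.60 V, n = 2.
Overall: F₂(g) + Tl⁺(aq) → 2 F⁻(aq) + Tl³⁺(aq)
Q = [F⁻]^2·[Tl³⁺] / (P(F₂)·[Tl⁺]); log Q = -3.523.
E = E° − (0.0592/n) log Q = +1.60 − (0.0592/2)(-3.523) = +1.704 V.

+1.704 V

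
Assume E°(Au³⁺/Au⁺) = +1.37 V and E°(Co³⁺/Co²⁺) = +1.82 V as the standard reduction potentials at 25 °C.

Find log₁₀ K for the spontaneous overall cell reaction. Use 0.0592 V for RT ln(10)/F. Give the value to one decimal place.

15.2

Cathode: Co³⁺/Co²⁺; anode: Au³⁺/Au⁺. E°cell = +0.45 V, n = 2.
log K = nE°cell / 0.0592 = (2)(+0.45) / 0.0592 = 15.2.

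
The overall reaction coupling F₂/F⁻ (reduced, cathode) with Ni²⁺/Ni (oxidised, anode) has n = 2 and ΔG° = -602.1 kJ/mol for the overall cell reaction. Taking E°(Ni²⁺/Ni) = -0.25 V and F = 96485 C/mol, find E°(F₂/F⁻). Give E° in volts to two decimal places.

+2.87 V

E°cell = −ΔG°/(nF) = −(-602.1×10³)/((2)(96485)) = +3.120 V.
Since F₂/F⁻ is the cathode and Ni²⁺/Ni the anode, E°cell = E°(F₂/F⁻) − E°(Ni²⁺/Ni).
So E°(F₂/F⁻) = E°cell + E°(Ni²⁺/Ni) = +3.120 + (-0.25) = +2.87 V.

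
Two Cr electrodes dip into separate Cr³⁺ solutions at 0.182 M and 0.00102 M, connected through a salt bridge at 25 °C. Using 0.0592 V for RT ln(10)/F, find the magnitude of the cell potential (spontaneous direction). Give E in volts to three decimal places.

+0.044 V

For a concentration cell E°cell = 0. The 0.182 M side is the cathode (reduction is favoured where [Cr³⁺] is higher).
With n = 3, E = −(0.0592/3) log([Cr³⁺]ₐₙ/[Cr³⁺]꜀ₐₜ) = −(0.0592/3) log(0.00102/0.182) = −(0.0592/3)(-2.251) = +0.044 V.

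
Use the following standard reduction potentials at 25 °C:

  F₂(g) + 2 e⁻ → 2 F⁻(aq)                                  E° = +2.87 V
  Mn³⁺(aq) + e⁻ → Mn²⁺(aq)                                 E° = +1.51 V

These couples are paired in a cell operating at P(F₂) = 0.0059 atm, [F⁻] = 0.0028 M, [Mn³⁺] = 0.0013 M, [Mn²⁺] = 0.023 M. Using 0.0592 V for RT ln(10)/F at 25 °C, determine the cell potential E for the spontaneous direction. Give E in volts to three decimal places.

+1.519 V

F₂/F⁻ is the cathode (higher E°), Mn³⁺/Mn²⁺ the anode: E°cell = +2.87 − (+1.51) = +1.36 V, n = 2.
Overall: F₂(g) + 2 Mn²⁺(aq) → 2 F⁻(aq) + 2 Mn³⁺(aq)
Q = [F⁻]^2·[Mn³⁺]^2 / (P(F₂)·[Mn²⁺]^2); log Q = -5.372.
E = E° − (0.0592/n) log Q = +1.36 − (0.0592/2)(-5.372) = +1.519 V.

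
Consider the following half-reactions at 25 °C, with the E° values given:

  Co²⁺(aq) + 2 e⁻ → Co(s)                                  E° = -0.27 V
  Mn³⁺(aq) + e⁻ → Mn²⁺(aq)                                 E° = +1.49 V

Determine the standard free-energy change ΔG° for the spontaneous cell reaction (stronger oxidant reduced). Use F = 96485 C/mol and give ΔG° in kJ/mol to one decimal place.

Mn³⁺/Mn²⁺ (E° = +1.49 V) is the cathode; Co²⁺/Co (E° = -0.27 V) is the anode, so E°cell = +1.76 V.
Balancing electrons gives n = 2 (lcm of 1 and 2).
ΔG° = −nFE° = −(2)(96485)(+1.76) = -339,627 J = -339.6 kJ/mol.

-339.6 kJ/mol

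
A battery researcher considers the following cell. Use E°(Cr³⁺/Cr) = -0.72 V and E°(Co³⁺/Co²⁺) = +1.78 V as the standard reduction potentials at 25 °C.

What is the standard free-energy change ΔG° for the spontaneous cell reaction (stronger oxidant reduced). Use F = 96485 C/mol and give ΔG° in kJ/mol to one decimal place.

-723.6 kJ/mol

Co³⁺/Co²⁺ (E° = +1.78 V) is the cathode; Cr³⁺/Cr (E° = -0.72 V) is the anode, so E°cell = +2.50 V.
Balancing electrons gives n = 3 (lcm of 1 and 3).
ΔG° = −nFE° = −(3)(96485)(+2.50) = -723,638 J = -723.6 kJ/mol.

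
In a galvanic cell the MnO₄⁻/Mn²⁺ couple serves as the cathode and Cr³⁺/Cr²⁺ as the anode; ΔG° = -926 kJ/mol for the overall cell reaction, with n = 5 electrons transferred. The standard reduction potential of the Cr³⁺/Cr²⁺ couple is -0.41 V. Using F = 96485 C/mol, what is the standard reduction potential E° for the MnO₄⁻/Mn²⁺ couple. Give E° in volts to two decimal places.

+1.51 V

E°cell = −ΔG°/(nF) = −(-926×10³)/((5)(96485)) = +1.919 V.
Since MnO₄⁻/Mn²⁺ is the cathode and Cr³⁺/Cr²⁺ the anode, E°cell = E°(MnO₄⁻/Mn²⁺) − E°(Cr³⁺/Cr²⁺).
So E°(MnO₄⁻/Mn²⁺) = E°cell + E°(Cr³⁺/Cr²⁺) = +1.919 + (-0.41) = +1.51 V.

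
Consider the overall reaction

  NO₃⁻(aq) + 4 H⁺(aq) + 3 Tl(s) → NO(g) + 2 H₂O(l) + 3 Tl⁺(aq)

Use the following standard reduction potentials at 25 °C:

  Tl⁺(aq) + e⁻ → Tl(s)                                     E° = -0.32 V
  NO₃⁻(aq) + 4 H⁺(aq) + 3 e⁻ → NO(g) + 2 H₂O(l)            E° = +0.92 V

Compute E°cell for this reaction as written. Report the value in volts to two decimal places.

+1.24 V

The NO₃⁻/NO couple has the higher reduction potential, so it is the cathode; Tl⁺/Tl is oxidised at the anode.
E°cell = E°(cathode) − E°(anode) = (+0.92) − (-0.32) = +1.24 V.
Since E°cell > 0, the reaction is spontaneous under standard conditions.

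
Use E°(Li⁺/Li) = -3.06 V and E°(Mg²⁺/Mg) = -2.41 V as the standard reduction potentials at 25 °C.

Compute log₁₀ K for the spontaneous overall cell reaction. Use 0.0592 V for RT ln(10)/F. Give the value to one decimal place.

22.0

Cathode: Mg²⁺/Mg; anode: Li⁺/Li. E°cell = +0.65 V, n = 2.
log K = nE°cell / 0.0592 = (2)(+0.65) / 0.0592 = 22.0.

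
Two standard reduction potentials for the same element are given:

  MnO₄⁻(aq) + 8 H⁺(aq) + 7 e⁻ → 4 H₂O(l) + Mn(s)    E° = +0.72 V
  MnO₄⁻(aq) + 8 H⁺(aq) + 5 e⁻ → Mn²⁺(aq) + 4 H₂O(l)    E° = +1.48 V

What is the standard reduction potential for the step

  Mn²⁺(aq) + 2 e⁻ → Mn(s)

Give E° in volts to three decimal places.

-1.180 V

Sequential free energies add, so n₃E°₃ = n₁E°₁ + n₂E°₂.
With n₃ = 7, and the known step contributing 5×(+1.48) V, the unknown satisfies 2·E° = 7×(+0.72) − 5×(+1.48) = -2.360.
E° = -2.360 / 2 = -1.180 V.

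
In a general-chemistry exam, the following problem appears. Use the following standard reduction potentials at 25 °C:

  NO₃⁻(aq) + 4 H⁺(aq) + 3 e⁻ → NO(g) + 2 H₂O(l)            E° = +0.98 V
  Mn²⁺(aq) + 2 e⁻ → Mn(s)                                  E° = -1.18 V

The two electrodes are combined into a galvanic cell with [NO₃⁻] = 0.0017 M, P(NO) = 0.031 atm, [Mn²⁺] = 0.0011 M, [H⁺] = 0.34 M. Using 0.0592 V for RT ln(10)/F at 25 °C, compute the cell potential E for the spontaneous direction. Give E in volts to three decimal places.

NO₃⁻/NO is the cathode (higher E°), Mn²⁺/Mn the anode: E°cell = +0.98 − (-1.18) = +2.16 V, n = 6.
Overall: 2 NO₃⁻(aq) + 8 H⁺(aq) + 3 Mn(s) → 2 NO(g) + 4 H₂O(l) + 3 Mn²⁺(aq)
Q = P(NO)^2·[Mn²⁺]^3 / ([NO₃⁻]^2·[H⁺]^8); log Q = -2.606.
E = E° − (0.0592/n) log Q = +2.16 − (0.0592/6)(-2.606) = +2.186 V.

+2.186 V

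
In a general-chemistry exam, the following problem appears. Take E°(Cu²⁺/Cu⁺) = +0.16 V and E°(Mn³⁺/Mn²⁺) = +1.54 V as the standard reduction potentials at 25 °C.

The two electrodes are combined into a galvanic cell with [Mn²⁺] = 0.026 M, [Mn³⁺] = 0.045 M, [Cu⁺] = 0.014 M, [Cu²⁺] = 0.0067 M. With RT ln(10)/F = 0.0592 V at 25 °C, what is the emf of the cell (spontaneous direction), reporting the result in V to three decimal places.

+1.413 V

Mn³⁺/Mn²⁺ is the cathode (higher E°), Cu²⁺/Cu⁺ the anode: E°cell = +1.54 − (+0.16) = +1.38 V, n = 1.
Overall: Mn³⁺(aq) + Cu⁺(aq) → Mn²⁺(aq) + Cu²⁺(aq)
Q = [Mn²⁺]·[Cu²⁺] / ([Mn³⁺]·[Cu⁺]); log Q = -0.558.
E = E° − (0.0592/n) log Q = +1.38 − (0.0592/1)(-0.558) = +1.413 V.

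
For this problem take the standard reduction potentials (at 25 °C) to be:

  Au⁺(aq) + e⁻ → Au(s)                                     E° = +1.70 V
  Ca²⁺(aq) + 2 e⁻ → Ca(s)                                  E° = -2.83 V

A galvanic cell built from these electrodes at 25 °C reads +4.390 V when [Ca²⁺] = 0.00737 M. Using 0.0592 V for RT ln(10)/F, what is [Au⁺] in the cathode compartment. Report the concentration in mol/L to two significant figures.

0.00037 M

Au⁺/Au is the cathode, Ca²⁺/Ca the anode: E°cell = +4.53 V, n = 2.
Overall reaction: 2 Au⁺(aq) + Ca(s) → 2 Au(s) + Ca²⁺(aq); Q = [Ca²⁺]^1/[Au⁺]^2.
From E = E° − (0.0592/n) log Q: log Q = (E° − E)·n/0.0592 = (+4.53 − (+4.390))·2/0.0592 = 4.7297.
So 2·log[Au⁺] = 1·log(0.00737) − log Q = -2.1325 − (4.7297) = -6.8622; log[Au⁺] = -6.8622 / 2 = -3.4311; [Au⁺] = 10^(-3.4311) ≈ 0.00037 M.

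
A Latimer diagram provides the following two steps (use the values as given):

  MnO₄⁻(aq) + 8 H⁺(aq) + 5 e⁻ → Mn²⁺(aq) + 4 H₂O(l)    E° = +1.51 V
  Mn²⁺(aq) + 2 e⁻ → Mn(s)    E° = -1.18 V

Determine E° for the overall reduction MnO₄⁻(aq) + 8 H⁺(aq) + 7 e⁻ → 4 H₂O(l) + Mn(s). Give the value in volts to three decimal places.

+0.741 V

Standard free energies of sequential steps add: ΔG°₃ = ΔG°₁ + ΔG°₂, so n₃E°₃ = n₁E°₁ + n₂E°₂.
E°₃ = (5×+1.51 + 2×-1.18) / 7 = (+5.190) / 7 = +0.741 V.
Simply averaging or adding the two E° values would be wrong; the electron-weighted sum is required.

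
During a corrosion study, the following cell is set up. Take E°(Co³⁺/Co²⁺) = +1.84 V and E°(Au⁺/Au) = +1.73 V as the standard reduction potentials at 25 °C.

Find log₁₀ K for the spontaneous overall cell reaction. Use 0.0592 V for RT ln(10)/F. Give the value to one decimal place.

Cathode: Co³⁺/Co²⁺; anode: Au⁺/Au. E°cell = +0.11 V, n = 1.
log K = nE°cell / 0.0592 = (1)(+0.11) / 0.0592 = 1.9.

1.9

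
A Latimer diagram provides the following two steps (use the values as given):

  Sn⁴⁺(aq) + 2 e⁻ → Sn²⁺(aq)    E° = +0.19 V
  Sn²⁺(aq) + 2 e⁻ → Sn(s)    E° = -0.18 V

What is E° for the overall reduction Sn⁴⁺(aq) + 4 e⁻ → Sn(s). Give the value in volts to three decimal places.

+0.005 V

Since ΔG° = −nFE° is additive over sequential reductions, n₃E°₃ = n₁E°₁ + n₂E°₂.
E°₃ = (2×+0.19 + 2×-0.18) / 4 = (+0.020) / 4 = +0.005 V.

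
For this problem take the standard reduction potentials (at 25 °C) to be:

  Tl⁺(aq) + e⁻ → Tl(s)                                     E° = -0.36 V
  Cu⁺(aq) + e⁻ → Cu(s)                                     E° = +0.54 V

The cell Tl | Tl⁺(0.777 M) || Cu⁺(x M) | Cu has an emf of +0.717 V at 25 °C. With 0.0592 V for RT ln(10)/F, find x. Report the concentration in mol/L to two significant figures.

0.00063 M

Cu⁺/Cu is the cathode, Tl⁺/Tl the anode: E°cell = +0.90 V, n = 1.
Overall reaction: Cu⁺(aq) + Tl(s) → Cu(s) + Tl⁺(aq); Q = [Tl⁺]^1/[Cu⁺]^1.
From E = E° − (0.0592/n) log Q: log Q = (E° − E)·n/0.0592 = (+0.90 − (+0.717))·1/0.0592 = 3.0912.
So 1·log[Cu⁺] = 1·log(0.777) − log Q = -0.1096 − (3.0912) = -3.2008; [Cu⁺] = 10^(-3.2008) ≈ 0.00063 M.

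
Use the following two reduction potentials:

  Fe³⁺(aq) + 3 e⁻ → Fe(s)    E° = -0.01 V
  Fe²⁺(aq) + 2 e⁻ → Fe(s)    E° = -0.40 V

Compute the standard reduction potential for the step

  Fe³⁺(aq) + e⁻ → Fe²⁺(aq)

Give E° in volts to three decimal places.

+0.770 V

Sequential free energies add, so n₃E°₃ = n₁E°₁ + n₂E°₂.
With n₃ = 3, and the known step contributing 2×(-0.40) V, the unknown satisfies 1·E° = 3×(-0.01) − 2×(-0.40) = +0.770.
E° = +0.770 / 1 = +0.770 V.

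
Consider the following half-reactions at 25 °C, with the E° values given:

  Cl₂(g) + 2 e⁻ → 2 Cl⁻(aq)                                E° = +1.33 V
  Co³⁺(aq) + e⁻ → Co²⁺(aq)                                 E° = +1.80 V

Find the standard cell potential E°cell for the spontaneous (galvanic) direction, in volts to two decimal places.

The Co³⁺/Co²⁺ couple has the higher reduction potential, so it is the cathode; Cl₂/Cl⁻ is oxidised at the anode.
E°cell = E°(cathode) − E°(anode) = (+1.80) − (+1.33) = +0.47 V.

+0.47 V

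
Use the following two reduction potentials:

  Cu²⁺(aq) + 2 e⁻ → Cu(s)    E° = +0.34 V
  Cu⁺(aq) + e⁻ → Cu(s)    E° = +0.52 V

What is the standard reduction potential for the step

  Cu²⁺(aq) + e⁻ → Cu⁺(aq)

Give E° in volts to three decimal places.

Sequential free energies add, so n₃E°₃ = n₁E°₁ + n₂E°₂.
With n₃ = 2, and the known step contributing 1×(+0.52) V, the unknown satisfies 1·E° = 2×(+0.34) − 1×(+0.52) = +0.160.
E° = +0.160 / 1 = +0.160 V.

+0.160 V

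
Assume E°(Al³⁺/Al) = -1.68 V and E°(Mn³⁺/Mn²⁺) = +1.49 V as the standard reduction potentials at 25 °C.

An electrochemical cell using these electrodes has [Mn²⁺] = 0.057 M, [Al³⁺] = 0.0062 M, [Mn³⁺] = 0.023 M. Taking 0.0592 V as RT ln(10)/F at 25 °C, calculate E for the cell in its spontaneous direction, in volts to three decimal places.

+3.190 V

Mn³⁺/Mn²⁺ is the cathode (higher E°), Al³⁺/Al the anode: E°cell = +1.49 − (-1.68) = +3.17 V, n = 3.
Overall: 3 Mn³⁺(aq) + Al(s) → 3 Mn²⁺(aq) + Al³⁺(aq)
Q = [Mn²⁺]^3·[Al³⁺] / ([Mn³⁺]^3); log Q = -1.025.
E = E° − (0.0592/n) log Q = +3.17 − (0.0592/3)(-1.025) = +3.190 V.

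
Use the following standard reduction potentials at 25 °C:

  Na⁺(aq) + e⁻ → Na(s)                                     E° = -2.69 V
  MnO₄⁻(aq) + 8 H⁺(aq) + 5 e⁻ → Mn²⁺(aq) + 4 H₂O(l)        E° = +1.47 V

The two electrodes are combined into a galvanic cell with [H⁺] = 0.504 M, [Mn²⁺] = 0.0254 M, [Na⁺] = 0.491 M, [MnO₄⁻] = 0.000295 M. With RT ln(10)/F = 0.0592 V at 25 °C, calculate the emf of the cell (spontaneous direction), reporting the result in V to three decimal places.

MnO₄⁻/Mn²⁺ is the cathode (higher E°), Na⁺/Na the anode: E°cell = +1.47 − (-2.69) = +4.16 V, n = 5.
Overall: MnO₄⁻(aq) + 8 H⁺(aq) + 5 Na(s) → Mn²⁺(aq) + 4 H₂O(l) + 5 Na⁺(aq)
Q = [Mn²⁺]·[Na⁺]^5 / ([MnO₄⁻]·[H⁺]^8); log Q = 2.771.
E = E° − (0.0592/n) log Q = +4.16 − (0.0592/5)(2.771) = +4.127 V.

+4.127 V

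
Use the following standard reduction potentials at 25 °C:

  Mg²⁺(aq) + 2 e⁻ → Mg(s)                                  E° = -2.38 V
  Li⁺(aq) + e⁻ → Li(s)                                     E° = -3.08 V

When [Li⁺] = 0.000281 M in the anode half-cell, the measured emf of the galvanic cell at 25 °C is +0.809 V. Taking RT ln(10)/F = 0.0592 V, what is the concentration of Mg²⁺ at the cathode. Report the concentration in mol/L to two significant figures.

Mg²⁺/Mg is the cathode, Li⁺/Li the anode: E°cell = +0.70 V, n = 2.
Overall reaction: Mg²⁺(aq) + 2 Li(s) → Mg(s) + 2 Li⁺(aq); Q = [Li⁺]^2/[Mg²⁺]^1.
From E = E° − (0.0592/n) log Q: log Q = (E° − E)·n/0.0592 = (+0.70 − (+0.809))·2/0.0592 = -3.6824.
So 1·log[Mg²⁺] = 2·log(0.000281) − log Q = -7.1026 − (-3.6824) = -3.4202; [Mg²⁺] = 10^(-3.4202) ≈ 0.00038 M.

0.00038 M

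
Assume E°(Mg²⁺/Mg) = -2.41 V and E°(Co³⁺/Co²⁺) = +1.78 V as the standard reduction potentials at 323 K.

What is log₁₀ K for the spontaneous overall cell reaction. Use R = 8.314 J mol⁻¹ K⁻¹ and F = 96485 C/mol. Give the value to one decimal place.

130.8

Cathode: Co³⁺/Co²⁺; anode: Mg²⁺/Mg. E°cell = (+1.78) − (-2.41) = +4.19 V, with n = 2.
ΔG° = −nFE° = −RT ln K, so ln K = nFE°/(RT) = (2)(96485)(+4.19) / ((8.314)(323)) = 301.086.
log₁₀ K = 301.086 / ln 10 = 130.8.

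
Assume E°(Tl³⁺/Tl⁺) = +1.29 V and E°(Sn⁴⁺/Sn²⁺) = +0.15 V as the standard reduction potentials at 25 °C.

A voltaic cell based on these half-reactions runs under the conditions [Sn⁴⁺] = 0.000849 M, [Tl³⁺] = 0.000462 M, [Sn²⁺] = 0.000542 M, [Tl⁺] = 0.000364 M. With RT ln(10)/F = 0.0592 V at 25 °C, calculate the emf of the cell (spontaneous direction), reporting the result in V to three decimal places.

+1.137 V

Tl³⁺/Tl⁺ is the cathode (higher E°), Sn⁴⁺/Sn²⁺ the anode: E°cell = +1.29 − (+0.15) = +1.14 V, n = 2.
Overall: Tl³⁺(aq) + Sn²⁺(aq) → Tl⁺(aq) + Sn⁴⁺(aq)
Q = [Tl⁺]·[Sn⁴⁺] / ([Tl³⁺]·[Sn²⁺]); log Q = 0.091.
E = E° − (0.0592/n) log Q = +1.14 − (0.0592/2)(0.091) = +1.137 V.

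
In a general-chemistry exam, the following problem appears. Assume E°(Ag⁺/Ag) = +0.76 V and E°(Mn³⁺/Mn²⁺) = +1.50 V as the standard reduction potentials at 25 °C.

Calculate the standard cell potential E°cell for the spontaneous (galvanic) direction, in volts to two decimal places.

The Mn³⁺/Mn²⁺ couple has the higher reduction potential, so it is the cathode; Ag⁺/Ag is oxidised at the anode.
E°cell = E°(cathode) − E°(anode) = (+1.50) − (+0.76) = +0.74 V.

+0.74 V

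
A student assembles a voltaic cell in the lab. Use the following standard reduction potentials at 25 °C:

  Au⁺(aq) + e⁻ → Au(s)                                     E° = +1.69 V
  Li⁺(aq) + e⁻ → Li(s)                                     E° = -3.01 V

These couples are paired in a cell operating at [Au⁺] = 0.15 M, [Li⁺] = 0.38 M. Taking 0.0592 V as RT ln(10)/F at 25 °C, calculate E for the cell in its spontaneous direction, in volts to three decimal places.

+4.676 V

Au⁺/Au is the cathode (higher E°), Li⁺/Li the anode: E°cell = +1.69 − (-3.01) = +4.70 V, n = 1.
Overall: Au⁺(aq) + Li(s) → Au(s) + Li⁺(aq)
Q = [Li⁺] / ([Au⁺]); log Q = 0.404.
E = E° − (0.0592/n) log Q = +4.70 − (0.0592/1)(0.404) = +4.676 V.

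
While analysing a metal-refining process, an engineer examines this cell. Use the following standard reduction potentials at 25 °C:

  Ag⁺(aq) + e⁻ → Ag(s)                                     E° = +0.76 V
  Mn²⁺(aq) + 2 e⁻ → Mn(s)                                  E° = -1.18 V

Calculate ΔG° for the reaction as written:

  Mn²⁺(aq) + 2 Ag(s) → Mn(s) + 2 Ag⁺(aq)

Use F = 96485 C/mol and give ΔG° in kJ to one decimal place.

+374.4 kJ

As written, Mn²⁺/Mn is reduced (cathode) and Ag⁺/Ag is oxidised (anode), so E°cell = (-1.18) − (+0.76) = -1.94 V.
Balancing electrons gives n = 2.
ΔG° = −nFE° = −(2)(96485)(-1.94) = 374,362 J = +374.4 kJ.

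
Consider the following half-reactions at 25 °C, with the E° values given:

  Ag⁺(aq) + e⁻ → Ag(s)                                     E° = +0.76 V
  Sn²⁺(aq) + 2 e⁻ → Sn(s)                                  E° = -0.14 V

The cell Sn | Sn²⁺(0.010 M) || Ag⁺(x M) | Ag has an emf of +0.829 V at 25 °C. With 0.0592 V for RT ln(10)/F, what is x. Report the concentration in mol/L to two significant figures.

Ag⁺/Ag is the cathode, Sn²⁺/Sn the anode: E°cell = +0.90 V, n = 2.
Overall reaction: 2 Ag⁺(aq) + Sn(s) → 2 Ag(s) + Sn²⁺(aq); Q = [Sn²⁺]^1/[Ag⁺]^2.
From E = E° − (0.0592/n) log Q: log Q = (E° − E)·n/0.0592 = (+0.90 − (+0.829))·2/0.0592 = 2.3986.
So 2·log[Ag⁺] = 1·log(0.01) − log Q = -2.0000 − (2.3986) = -4.3986; log[Ag⁺] = -4.3986 / 2 = -2.1993; [Ag⁺] = 10^(-2.1993) ≈ 0.0063 M.

0.0063 M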